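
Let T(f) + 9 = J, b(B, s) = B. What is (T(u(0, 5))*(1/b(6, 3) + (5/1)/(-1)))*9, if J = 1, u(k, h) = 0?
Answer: 348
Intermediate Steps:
T(f) = -8 (T(f) = -9 + 1 = -8)
(T(u(0, 5))*(1/b(6, 3) + (5/1)/(-1)))*9 = -8*(1/6 + (5/1)/(-1))*9 = -8*(1*(⅙) + (5*1)*(-1))*9 = -8*(⅙ + 5*(-1))*9 = -8*(⅙ - 5)*9 = -8*(-29/6)*9 = (116/3)*9 = 348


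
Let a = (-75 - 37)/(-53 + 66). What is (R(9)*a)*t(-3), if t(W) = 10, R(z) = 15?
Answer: -16800/13 ≈ -1292.3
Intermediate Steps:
a = -112/13 ≈ -8.6154
(R(9)*a)*t(-3) = (15*(-112/13))*10 = -1680/13*10 = -16800/13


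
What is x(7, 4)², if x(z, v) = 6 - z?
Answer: 1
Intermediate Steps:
x(7, 4)² = (6 - 1*7)² = (6 - 7)² = (-1)² = 1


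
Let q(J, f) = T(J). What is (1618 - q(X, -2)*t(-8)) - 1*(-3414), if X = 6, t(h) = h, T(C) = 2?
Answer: 5048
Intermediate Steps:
q(J, f) = 2
(1618 - q(X, -2)*t(-8)) - 1*(-3414) = (1618 - 2*(-8)) - 1*(-3414) = (1618 - 1*(-16)) + 3414 = (1618 + 16) + 3414 = 1634 + 3414 = 5048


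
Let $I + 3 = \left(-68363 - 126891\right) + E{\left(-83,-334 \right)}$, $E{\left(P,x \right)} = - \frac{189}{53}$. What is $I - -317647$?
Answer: $\frac{6486481}{53} \approx 1.2239 \cdot 10^{5}$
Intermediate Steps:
$E{\left(P,x \right)} = - \frac{189}{53}$ ($E{\left(P,x \right)} = \left(-189\right) \frac{1}{53} = - \frac{189}{53}$)
$I = - \frac{10348810}{53}$ ($I = -3 - \frac{10348651}{53} = - \frac{10348810}{53} \approx -1.9526 \cdot 10^{5}$)
$I - -317647 = - \frac{10348810}{53} - -317647 = - \frac{10348810}{53} + 317647 = \frac{6486481}{53}$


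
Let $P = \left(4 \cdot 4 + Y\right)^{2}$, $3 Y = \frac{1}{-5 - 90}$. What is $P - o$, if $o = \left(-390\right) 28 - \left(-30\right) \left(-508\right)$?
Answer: $\frac{2145630481}{81225} \approx 26416.0$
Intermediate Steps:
$Y = - \frac{1}{285}$ ($Y = \frac{1}{3 \left(-5 - 90\right)} = \frac{1}{3 \left(-95\right)} = \frac{1}{3} \left(- \frac{1}{95}\right) = - \frac{1}{285} \approx -0.0035088$)
$P = \frac{20784481}{81225}$ ($P = \left(4 \cdot 4 - \frac{1}{285}\right)^{2} = \left(16 - \frac{1}{285}\right)^{2} = \left(\frac{4559}{285}\right)^{2} = \frac{20784481}{81225} \approx 255.89$)
$o = -26160$ ($o = -10920 - 15240 = -26160$)
$P - o = \frac{20784481}{81225} - -26160 = \frac{20784481}{81225} + 26160 = \frac{2145630481}{81225}$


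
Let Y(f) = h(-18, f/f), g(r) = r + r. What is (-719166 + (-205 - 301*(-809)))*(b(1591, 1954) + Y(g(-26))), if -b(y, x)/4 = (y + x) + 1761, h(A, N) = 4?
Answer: 10097791640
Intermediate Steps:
g(r) = 2*r
Y(f) = 4
b(y, x) = -7044 - 4*x - 4*y (b(y, x) = -4*((y + x) + 1761) = -4*((x + y) + 1761) = -4*(1761 + x + y) = -7044 - 4*x - 4*y)
(-719166 + (-205 - 301*(-809)))*(b(1591, 1954) + Y(g(-26))) = (-719166 + (-205 - 301*(-809)))*((-7044 - 4*1954 - 4*1591) + 4) = (-719166 + (-205 + 243509))*((-7044 - 7816 - 6364) + 4) = (-719166 + 243304)*(-21224 + 4) = -475862*(-21220) = 10097791640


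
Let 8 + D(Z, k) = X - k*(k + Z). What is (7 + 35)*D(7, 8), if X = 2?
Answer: -5292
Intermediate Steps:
D(Z, k) = -6 - k*(Z + k) (D(Z, k) = -8 + (2 - k*(k + Z)) = -8 + (2 - k*(Z + k)) = -6 - k*(Z + k))
(7 + 35)*D(7, 8) = (7 + 35)*(-6 - 1*8**2 - 1*7*8) = 42*(-6 - 1*64 - 56) = 42*(-6 - 64 - 56) = 42*(-126) = -5292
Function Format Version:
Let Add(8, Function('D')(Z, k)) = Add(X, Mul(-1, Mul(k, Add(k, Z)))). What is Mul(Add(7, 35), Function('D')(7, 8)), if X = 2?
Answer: -5292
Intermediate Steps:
Function('D')(Z, k) = Add(-6, Mul(-1, k, Add(Z, k))) (Function('D')(Z, k) = Add(-8, Add(2, Mul(-1, Mul(k, Add(k, Z))))) = Add(-8, Add(2, Mul(-1, Mul(k, Add(Z, k))))) = Add(-8, Add(2, Mul(-1, k, Add(Z, k)))) = Add(-6, Mul(-1, k, Add(Z, k))))
Mul(Add(7, 35), Function('D')(7, 8)) = Mul(Add(7, 35), Add(-6, Mul(-1, Pow(8, 2)), Mul(-1, 7, 8))) = Mul(42, Add(-6, Mul(-1, 64), -56)) = Mul(42, Add(-6, -64, -56)) = Mul(42, -126) = -5292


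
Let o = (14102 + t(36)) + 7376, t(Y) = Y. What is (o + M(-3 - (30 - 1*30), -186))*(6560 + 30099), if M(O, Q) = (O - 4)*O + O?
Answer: 789341588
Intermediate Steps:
M(O, Q) = O + O*(-4 + O) (M(O, Q) = (-4 + O)*O + O = O*(-4 + O) + O = O + O*(-4 + O))
o = 21514 (o = (14102 + 36) + 7376 = 14138 + 7376 = 21514)
(o + M(-3 - (30 - 1*30), -186))*(6560 + 30099) = (21514 + (-3 - (30 - 1*30))*(-3 + (-3 - (30 - 1*30))))*(6560 + 30099) = (21514 + (-3 - (30 - 30))*(-3 + (-3 - (30 - 30))))*36659 = (21514 + (-3 - 1*0)*(-3 + (-3 - 1*0)))*36659 = (21514 + (-3 + 0)*(-3 + (-3 + 0)))*36659 = (21514 - 3*(-3 - 3))*36659 = (21514 - 3*(-6))*36659 = (21514 + 18)*36659 = 21532*36659 = 789341588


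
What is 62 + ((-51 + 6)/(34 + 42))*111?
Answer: -283/76 ≈ -3.7237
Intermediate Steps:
62 + ((-51 + 6)/(34 + 42))*111 = 62 - 45/76*111 = 62 - 4995/76 = -283/76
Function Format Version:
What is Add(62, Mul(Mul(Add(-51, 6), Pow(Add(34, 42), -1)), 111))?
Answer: Rational(-283, 76) ≈ -3.7237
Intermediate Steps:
Add(62, Mul(Mul(Add(-51, 6), Pow(Add(34, 42), -1)), 111)) = Add(62, Mul(Mul(-45, Pow(76, -1)), 111)) = Add(62, Mul(Mul(-45, Rational(1, 76)), 111)) = Add(62, Mul(Rational(-45, 76), 111)) = Add(62, Rational(-4995, 76)) = Rational(-283, 76)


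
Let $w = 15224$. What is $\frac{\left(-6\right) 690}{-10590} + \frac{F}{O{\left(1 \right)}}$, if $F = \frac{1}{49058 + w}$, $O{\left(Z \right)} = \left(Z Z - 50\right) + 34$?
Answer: $\frac{133063387}{340373190} \approx 0.39093$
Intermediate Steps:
$O{\left(Z \right)} = -16 + Z^{2}$ ($O{\left(Z \right)} = \left(Z^{2} - 50\right) + 34 = \left(-50 + Z^{2}\right) + 34 = -16 + Z^{2}$)
$F = \frac{1}{64282}$ ($F = \frac{1}{49058 + 15224} = \frac{1}{64282} \approx 1.5556 \cdot 10^{-5}$)
$\frac{\left(-6\right) 690}{-10590} + \frac{F}{O{\left(1 \right)}} = \frac{\left(-6\right) 690}{-10590} + \frac{1}{64282 \left(-16 + 1^{2}\right)} = \left(-4140\right) \left(- \frac{1}{10590}\right) + \frac{1}{64282 \left(-16 + 1\right)} = \frac{138}{353} + \frac{1}{64282 \left(-15\right)} = \frac{138}{353} + \frac{1}{64282} \left(- \frac{1}{15}\right) = \frac{138}{353} - \frac{1}{964230} = \frac{133063387}{340373190}$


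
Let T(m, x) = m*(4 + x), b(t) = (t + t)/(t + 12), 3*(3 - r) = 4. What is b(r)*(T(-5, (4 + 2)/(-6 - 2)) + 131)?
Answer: 2295/82 ≈ 27.988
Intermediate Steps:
r = 5/3 (r = 3 - ⅓*4 = 3 - 4/3 = 5/3 ≈ 1.6667)
b(t) = 2*t/(12 + t) (b(t) = (2*t)/(12 + t) = 2*t/(12 + t))
b(r)*(T(-5, (4 + 2)/(-6 - 2)) + 131) = (2*(5/3)/(12 + 5/3))*(-5*(4 + (4 + 2)/(-6 - 2)) + 131) = (2*(5/3)/(41/3))*(-5*(4 + 6/(-8)) + 131) = (2*(5/3)*(3/41))*(-5*(4 + 6*(-⅛)) + 131) = 10*(-5*(4 - ¾) + 131)/41 = 10*(-5*13/4 + 131)/41 = 10*(-65/4 + 131)/41 = (10/41)*(459/4) = 2295/82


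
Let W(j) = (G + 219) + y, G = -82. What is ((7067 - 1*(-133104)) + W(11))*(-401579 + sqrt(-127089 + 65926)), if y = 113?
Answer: -56390124759 + 140421*I*sqrt(61163) ≈ -5.639e+10 + 3.4728e+7*I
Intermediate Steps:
W(j) = 250 (W(j) = (-82 + 219) + 113 = 137 + 113 = 250)
((7067 - 1*(-133104)) + W(11))*(-401579 + sqrt(-127089 + 65926)) = ((7067 - 1*(-133104)) + 250)*(-401579 + sqrt(-127089 + 65926)) = ((7067 + 133104) + 250)*(-401579 + sqrt(-61163)) = (140171 + 250)*(-401579 + I*sqrt(61163)) = 140421*(-401579 + I*sqrt(61163)) = -56390124759 + 140421*I*sqrt(61163)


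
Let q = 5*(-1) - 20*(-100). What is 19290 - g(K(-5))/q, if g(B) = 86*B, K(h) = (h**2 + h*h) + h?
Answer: 2565312/133 ≈ 19288.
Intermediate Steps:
K(h) = h + 2*h**2 (K(h) = (h**2 + h**2) + h = 2*h**2 + h = h + 2*h**2)
q = 1995 (q = -5 + 2000 = 1995)
19290 - g(K(-5))/q = 19290 - 86*(-5*(1 + 2*(-5)))/1995 = 19290 - 86*(-5*(1 - 10))/1995 = 19290 - 86*(-5*(-9))/1995 = 19290 - 86*45/1995 = 19290 - 3870/1995 = 19290 - 1*258/133 = 19290 - 258/133 = 2565312/133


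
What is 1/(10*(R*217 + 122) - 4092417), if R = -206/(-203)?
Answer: -29/118580853 ≈ -2.4456e-7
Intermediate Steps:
R = 206/203 (R = -206*(-1/203) = 206/203 ≈ 1.0148)
1/(10*(R*217 + 122) - 4092417) = 1/(10*((206/203)*217 + 122) - 4092417) = 1/(10*(6386/29 + 122) - 4092417) = 1/(10*(9924/29) - 4092417) = 1/(99240/29 - 4092417) = 1/(-118580853/29) = -29/118580853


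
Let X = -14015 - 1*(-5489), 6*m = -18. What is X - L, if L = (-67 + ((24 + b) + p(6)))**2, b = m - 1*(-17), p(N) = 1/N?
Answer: -336865/36 ≈ -9357.4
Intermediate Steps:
m = -3 (m = (1/6)*(-18) = -3)
p(N) = 1/N
b = 14 (b = -3 - 1*(-17) = -3 + 17 = 14)
X = -8526 (X = -14015 + 5489 = -8526)
L = 29929/36 (L = (-67 + ((24 + 14) + 1/6))**2 = (-67 + (38 + 1/6))**2 = (-67 + 229/6)**2 = (-173/6)**2 = 29929/36 ≈ 831.36)
X - L = -8526 - 1*29929/36 = -8526 - 29929/36 = -336865/36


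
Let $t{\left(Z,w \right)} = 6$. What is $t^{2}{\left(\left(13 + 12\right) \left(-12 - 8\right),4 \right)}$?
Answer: $36$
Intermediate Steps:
$t^{2}{\left(\left(13 + 12\right) \left(-12 - 8\right),4 \right)} = 6^{2} = 36$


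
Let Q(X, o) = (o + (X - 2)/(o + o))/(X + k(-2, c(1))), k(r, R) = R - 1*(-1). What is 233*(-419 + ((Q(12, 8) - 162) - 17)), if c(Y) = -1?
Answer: -4453329/32 ≈ -1.3917e+5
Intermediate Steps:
k(r, R) = 1 + R (k(r, R) = R + 1 = 1 + R)
Q(X, o) = (o + (-2 + X)/(2*o))/X (Q(X, o) = (o + (X - 2)/(o + o))/(X + (1 - 1)) = (o + (-2 + X)/((2*o)))/(X + 0) = (o + (-2 + X)*(1/(2*o)))/X = (o + (-2 + X)/(2*o))/X)
233*(-419 + ((Q(12, 8) - 162) - 17)) = 233*(-419 + (((-1 + 8**2 + (1/2)*12)/(12*8) - 162) - 17)) = 233*(-419 + (((1/12)*(1/8)*(-1 + 64 + 6) - 162) - 17)) = 233*(-419 + (((1/12)*(1/8)*69 - 162) - 17)) = 233*(-419 + ((23/32 - 162) - 17)) = 233*(-419 + (-5161/32 - 17)) = 233*(-419 - 5705/32) = 233*(-19113/32) = -4453329/32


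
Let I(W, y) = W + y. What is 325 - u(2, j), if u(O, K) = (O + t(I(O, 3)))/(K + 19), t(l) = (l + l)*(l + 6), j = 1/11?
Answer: 4787/15 ≈ 319.13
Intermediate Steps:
j = 1/11 ≈ 0.090909
t(l) = 2*l*(6 + l) (t(l) = (2*l)*(6 + l) = 2*l*(6 + l))
u(O, K) = (O + 2*(3 + O)*(9 + O))/(19 + K) (u(O, K) = (O + 2*(O + 3)*(6 + (O + 3)))/(K + 19) = (O + 2*(3 + O)*(6 + (3 + O)))/(19 + K) = (O + 2*(3 + O)*(9 + O))/(19 + K))
325 - u(2, j) = 325 - (2 + 2*(3 + 2)*(9 + 2))/(19 + 1/11) = 325 - (2 + 2*5*11)/210/11 = 325 - 11*(2 + 110)/210 = 325 - 11*112/210 = 325 - 1*88/15 = 325 - 88/15 = 4787/15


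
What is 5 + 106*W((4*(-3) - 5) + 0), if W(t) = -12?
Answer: -1267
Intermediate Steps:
5 + 106*W((4*(-3) - 5) + 0) = 5 + 106*(-12) = 5 - 1272 = -1267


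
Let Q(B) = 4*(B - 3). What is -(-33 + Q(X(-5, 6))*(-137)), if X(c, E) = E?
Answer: 1677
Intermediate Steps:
Q(B) = -12 + 4*B (Q(B) = 4*(-3 + B) = -12 + 4*B)
-(-33 + Q(X(-5, 6))*(-137)) = -(-33 + (-12 + 4*6)*(-137)) = -(-33 + (-12 + 24)*(-137)) = -(-33 + 12*(-137)) = -(-33 - 1644) = -1*(-1677) = 1677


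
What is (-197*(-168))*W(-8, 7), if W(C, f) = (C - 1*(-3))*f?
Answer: -1158360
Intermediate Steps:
W(C, f) = f*(3 + C) (W(C, f) = (C + 3)*f = (3 + C)*f = f*(3 + C))
(-197*(-168))*W(-8, 7) = (-197*(-168))*(7*(3 - 8)) = 33096*(7*(-5)) = 33096*(-35) = -1158360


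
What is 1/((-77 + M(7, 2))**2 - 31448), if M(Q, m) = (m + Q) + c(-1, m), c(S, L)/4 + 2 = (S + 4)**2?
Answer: -1/29848 ≈ -3.3503e-5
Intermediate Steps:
c(S, L) = -8 + 4*(4 + S)**2 (c(S, L) = -8 + 4*(S + 4)**2 = -8 + 4*(4 + S)**2)
M(Q, m) = 28 + Q + m (M(Q, m) = (m + Q) + (-8 + 4*(4 - 1)**2) = (Q + m) + (-8 + 4*3**2) = (Q + m) + (-8 + 4*9) = (Q + m) + (-8 + 36) = (Q + m) + 28 = 28 + Q + m)
1/((-77 + M(7, 2))**2 - 31448) = 1/((-77 + (28 + 7 + 2))**2 - 31448) = 1/((-77 + 37)**2 - 31448) = 1/((-40)**2 - 31448) = 1/(1600 - 31448) = 1/(-29848) = -1/29848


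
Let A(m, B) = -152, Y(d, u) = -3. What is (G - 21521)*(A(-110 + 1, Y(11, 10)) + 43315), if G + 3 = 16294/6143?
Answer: -5706391952994/6143 ≈ -9.2893e+8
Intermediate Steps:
G = -2135/6143 (G = -3 + 16294/6143 = -2135/6143 ≈ -0.34755)
(G - 21521)*(A(-110 + 1, Y(11, 10)) + 43315) = (-2135/6143 - 21521)*(-152 + 43315) = -132205638/6143*43163 = -5706391952994/6143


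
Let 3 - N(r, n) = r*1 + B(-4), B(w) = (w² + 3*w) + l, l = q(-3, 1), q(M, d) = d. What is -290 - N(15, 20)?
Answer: -273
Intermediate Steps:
l = 1
B(w) = 1 + w² + 3*w (B(w) = (w² + 3*w) + 1 = 1 + w² + 3*w)
N(r, n) = -2 - r (N(r, n) = 3 - (r*1 + (1 + (-4)² + 3*(-4))) = 3 - (r + (1 + 16 - 12)) = 3 - (r + 5) = 3 - (5 + r) = 3 + (-5 - r) = -2 - r)
-290 - N(15, 20) = -290 - (-2 - 1*15) = -290 - (-2 - 15) = -290 - 1*(-17) = -290 + 17 = -273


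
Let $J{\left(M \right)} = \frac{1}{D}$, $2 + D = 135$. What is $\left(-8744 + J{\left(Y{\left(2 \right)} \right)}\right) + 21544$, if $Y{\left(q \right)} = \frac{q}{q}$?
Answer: $\frac{1702401}{133} \approx 12800.0$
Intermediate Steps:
$D = 133$ ($D = -2 + 135 = 133$)
$Y{\left(q \right)} = 1$
$J{\left(M \right)} = \frac{1}{133}$
$\left(-8744 + J{\left(Y{\left(2 \right)} \right)}\right) + 21544 = \left(-8744 + \frac{1}{133}\right) + 21544 = - \frac{1162951}{133} + 21544 = \frac{1702401}{133}$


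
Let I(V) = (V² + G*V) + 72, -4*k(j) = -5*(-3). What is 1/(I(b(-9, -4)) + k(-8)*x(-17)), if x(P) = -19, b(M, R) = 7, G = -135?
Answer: -4/3011 ≈ -0.0013285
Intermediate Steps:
k(j) = -15/4 (k(j) = -(-5)*(-3)/4 = -¼*15 = -15/4)
I(V) = 72 + V² - 135*V (I(V) = (V² - 135*V) + 72 = 72 + V² - 135*V)
1/(I(b(-9, -4)) + k(-8)*x(-17)) = 1/((72 + 7² - 135*7) - 15/4*(-19)) = 1/((72 + 49 - 945) + 285/4) = 1/(-824 + 285/4) = 1/(-3011/4) = -4/3011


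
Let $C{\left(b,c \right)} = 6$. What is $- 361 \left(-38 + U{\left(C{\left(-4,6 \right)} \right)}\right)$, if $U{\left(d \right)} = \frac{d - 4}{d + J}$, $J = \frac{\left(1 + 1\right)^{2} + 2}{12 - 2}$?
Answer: $\frac{449084}{33} \approx 13609.0$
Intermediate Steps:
$J = \frac{3}{5}$ ($J = \frac{2^{2} + 2}{10} = \left(4 + 2\right) \frac{1}{10} = 6 \cdot \frac{1}{10} = \frac{3}{5} \approx 0.6$)
$U{\left(d \right)} = \frac{-4 + d}{\frac{3}{5} + d}$ ($U{\left(d \right)} = \frac{d - 4}{d + \frac{3}{5}} = \frac{-4 + d}{\frac{3}{5} + d}$)
$- 361 \left(-38 + U{\left(C{\left(-4,6 \right)} \right)}\right) = - 361 \left(-38 + \frac{5 \left(-4 + 6\right)}{3 + 5 \cdot 6}\right) = - 361 \left(-38 + 5 \frac{1}{3 + 30} \cdot 2\right) = - 361 \left(-38 + 5 \cdot \frac{1}{33} \cdot 2\right) = - 361 \left(-38 + \frac{10}{33}\right) = \left(-361\right) \left(- \frac{1244}{33}\right) = \frac{449084}{33}$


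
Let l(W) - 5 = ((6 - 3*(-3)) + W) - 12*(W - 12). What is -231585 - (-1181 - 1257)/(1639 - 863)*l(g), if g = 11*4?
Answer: -22561265/97 ≈ -2.3259e+5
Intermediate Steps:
g = 44
l(W) = 164 - 11*W (l(W) = 5 + (((6 - 3*(-3)) + W) - 12*(W - 12)) = 5 + (((6 + 9) + W) - 12*(-12 + W)) = 5 + ((15 + W) + (144 - 12*W)) = 5 + (159 - 11*W) = 164 - 11*W)
-231585 - (-1181 - 1257)/(1639 - 863)*l(g) = -231585 - (-1181 - 1257)/(1639 - 863)*(164 - 11*44) = -231585 - (-2438/776)*(164 - 484) = -231585 - (-2438*1/776)*(-320) = -231585 - (-1219)*(-320)/388 = -231585 - 1*97520/97 = -231585 - 97520/97 = -22561265/97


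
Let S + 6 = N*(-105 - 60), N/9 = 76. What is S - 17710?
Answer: -130576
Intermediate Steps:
N = 684 (N = 9*76 = 684)
S = -112866 (S = -6 + 684*(-105 - 60) = -6 + 684*(-165) = -6 - 112860 = -112866)
S - 17710 = -112866 - 17710 = -130576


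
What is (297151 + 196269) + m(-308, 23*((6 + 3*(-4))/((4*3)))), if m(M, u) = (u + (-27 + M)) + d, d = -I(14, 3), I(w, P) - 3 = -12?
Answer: 986165/2 ≈ 4.9308e+5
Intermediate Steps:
I(w, P) = -9 (I(w, P) = 3 - 12 = -9)
d = 9 (d = -1*(-9) = 9)
m(M, u) = -18 + M + u (m(M, u) = (u + (-27 + M)) + 9 = (-27 + M + u) + 9 = -18 + M + u)
(297151 + 196269) + m(-308, 23*((6 + 3*(-4))/((4*3)))) = (297151 + 196269) + (-18 - 308 + 23*((6 + 3*(-4))/((4*3)))) = 493420 + (-18 - 308 + 23*((6 - 12)/12)) = 493420 + (-18 - 308 + 23*(-6*1/12)) = 493420 + (-18 - 308 + 23*(-½)) = 493420 + (-18 - 308 - 23/2) = 493420 - 675/2 = 986165/2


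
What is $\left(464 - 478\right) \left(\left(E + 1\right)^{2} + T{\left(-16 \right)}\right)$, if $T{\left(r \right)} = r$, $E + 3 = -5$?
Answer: $-462$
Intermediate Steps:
$E = -8$ ($E = -3 - 5 = -8$)
$\left(464 - 478\right) \left(\left(E + 1\right)^{2} + T{\left(-16 \right)}\right) = \left(464 - 478\right) \left(\left(-8 + 1\right)^{2} - 16\right) = - 14 \left(\left(-7\right)^{2} - 16\right) = - 14 \left(49 - 16\right) = \left(-14\right) 33 = -462$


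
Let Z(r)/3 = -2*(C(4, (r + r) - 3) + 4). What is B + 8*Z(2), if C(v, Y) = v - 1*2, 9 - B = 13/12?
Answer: -3361/12 ≈ -280.08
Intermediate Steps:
B = 95/12 (B = 9 - 13/12 = 95/12 ≈ 7.9167)
C(v, Y) = -2 + v (C(v, Y) = v - 2 = -2 + v)
Z(r) = -36 (Z(r) = 3*(-2*((-2 + 4) + 4)) = 3*(-2*(2 + 4)) = 3*(-2*6) = 3*(-12) = -36)
B + 8*Z(2) = 95/12 + 8*(-36) = 95/12 - 288 = -3361/12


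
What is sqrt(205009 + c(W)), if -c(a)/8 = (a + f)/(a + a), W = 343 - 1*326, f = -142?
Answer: sqrt(59256101)/17 ≈ 452.81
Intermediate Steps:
W = 17 (W = 343 - 326 = 17)
c(a) = -4*(-142 + a)/a (c(a) = -8*(a - 142)/(a + a) = -8*(-142 + a)/(2*a) = -8*(-142 + a)*1/(2*a) = -4*(-142 + a)/a)
sqrt(205009 + c(W)) = sqrt(205009 + (-4 + 568/17)) = sqrt(205009 + 500/17) = sqrt(3485653/17) = sqrt(59256101)/17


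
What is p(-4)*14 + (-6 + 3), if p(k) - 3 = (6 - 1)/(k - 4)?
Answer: 121/4 ≈ 30.250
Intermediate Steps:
p(k) = 3 + 5/(-4 + k) (p(k) = 3 + (6 - 1)/(k - 4) = 3 + 5/(-4 + k))
p(-4)*14 + (-6 + 3) = ((-7 + 3*(-4))/(-4 - 4))*14 + (-6 + 3) = ((-7 - 12)/(-8))*14 - 3 = -⅛*(-19)*14 - 3 = (19/8)*14 - 3 = 133/4 - 3 = 121/4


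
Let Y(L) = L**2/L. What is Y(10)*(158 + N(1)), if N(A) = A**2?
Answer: 1590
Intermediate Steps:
Y(L) = L
Y(10)*(158 + N(1)) = 10*(158 + 1**2) = 10*(158 + 1) = 10*159 = 1590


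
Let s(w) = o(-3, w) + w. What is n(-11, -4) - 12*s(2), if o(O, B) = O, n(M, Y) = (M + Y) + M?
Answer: -14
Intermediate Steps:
n(M, Y) = Y + 2*M
s(w) = -3 + w
n(-11, -4) - 12*s(2) = (-4 + 2*(-11)) - 12*(-3 + 2) = (-4 - 22) - 12*(-1) = -26 + 12 = -14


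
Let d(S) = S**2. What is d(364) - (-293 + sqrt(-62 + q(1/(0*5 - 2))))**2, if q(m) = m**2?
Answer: 186835/4 + 293*I*sqrt(247) ≈ 46709.0 + 4604.9*I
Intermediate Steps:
d(364) - (-293 + sqrt(-62 + q(1/(0*5 - 2))))**2 = 364**2 - (-293 + sqrt(-62 + (1/(0*5 - 2))**2))**2 = 132496 - (-293 + sqrt(-62 + (1/(0 - 2))**2))**2 = 132496 - (-293 + sqrt(-62 + (1/(-2))**2))**2 = 132496 - (-293 + sqrt(-62 + (-1/2)**2))**2 = 132496 - (-293 + sqrt(-62 + 1/4))**2 = 132496 - (-293 + sqrt(-247/4))**2 = 132496 - (-293 + I*sqrt(247)/2)**2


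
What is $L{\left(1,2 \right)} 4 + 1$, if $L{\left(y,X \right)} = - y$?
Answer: $-3$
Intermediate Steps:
$L{\left(1,2 \right)} 4 + 1 = \left(-1\right) 1 \cdot 4 + 1 = \left(-1\right) 4 + 1 = -4 + 1 = -3$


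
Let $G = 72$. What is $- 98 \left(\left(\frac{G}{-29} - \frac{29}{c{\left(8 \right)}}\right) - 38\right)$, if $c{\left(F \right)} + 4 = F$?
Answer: $\frac{271313}{58} \approx 4677.8$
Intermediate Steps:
$c{\left(F \right)} = -4 + F$
$- 98 \left(\left(\frac{G}{-29} - \frac{29}{c{\left(8 \right)}}\right) - 38\right) = - 98 \left(\left(\frac{72}{-29} - \frac{29}{-4 + 8}\right) - 38\right) = - 98 \left(\left(72 \left(- \frac{1}{29}\right) - \frac{29}{4}\right) - 38\right) = - 98 \left(\left(- \frac{72}{29} - \frac{29}{4}\right) - 38\right) = - 98 \left(- \frac{1129}{116} - 38\right) = \left(-98\right) \left(- \frac{5537}{116}\right) = \frac{271313}{58}$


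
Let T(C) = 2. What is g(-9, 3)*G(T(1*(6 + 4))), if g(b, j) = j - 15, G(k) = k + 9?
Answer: -132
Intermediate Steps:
G(k) = 9 + k
g(b, j) = -15 + j
g(-9, 3)*G(T(1*(6 + 4))) = (-15 + 3)*(9 + 2) = -12*11 = -132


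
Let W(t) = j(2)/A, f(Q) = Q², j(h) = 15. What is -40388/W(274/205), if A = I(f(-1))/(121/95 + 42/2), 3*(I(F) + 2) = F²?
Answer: 41705/207 ≈ 201.47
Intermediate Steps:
I(F) = -2 + F²/3
A = -475/6348 (A = (-2 + ((-1)²)²/3)/(121/95 + 42/2) = (-2 + (⅓)*1²)/(121*(1/95) + 42*(½)) = (-2 + (⅓)*1)/(121/95 + 21) = (-2 + ⅓)/(2116/95) = -5/3*95/2116 = -475/6348 ≈ -0.074827)
W(t) = -19044/95 (W(t) = 15/(-475/6348) = 15*(-6348/475) = -19044/95)
-40388/W(274/205) = -40388/(-19044/95) = -40388*(-95/19044) = 41705/207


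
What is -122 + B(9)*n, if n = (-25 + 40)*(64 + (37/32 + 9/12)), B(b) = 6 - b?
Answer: -98809/32 ≈ -3087.8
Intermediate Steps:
n = 31635/32 (n = 15*(64 + (37*(1/32) + 9*(1/12))) = 15*(64 + (37/32 + ¾)) = 15*(64 + 61/32) = 15*(2109/32) = 31635/32 ≈ 988.59)
-122 + B(9)*n = -122 + (6 - 1*9)*(31635/32) = -122 + (6 - 9)*(31635/32) = -122 - 3*31635/32 = -122 - 94905/32 = -98809/32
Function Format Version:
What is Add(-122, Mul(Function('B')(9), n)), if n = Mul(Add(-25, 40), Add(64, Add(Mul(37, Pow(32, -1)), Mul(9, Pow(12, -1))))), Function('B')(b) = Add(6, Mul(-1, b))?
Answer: Rational(-98809, 32) ≈ -3087.8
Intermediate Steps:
n = Rational(31635, 32) (n = Mul(15, Add(64, Add(Mul(37, Rational(1, 32)), Mul(9, Rational(1, 12))))) = Mul(15, Add(64, Add(Rational(37, 32), Rational(3, 4)))) = Mul(15, Add(64, Rational(61, 32))) = Mul(15, Rational(2109, 32)) = Rational(31635, 32) ≈ 988.59)
Add(-122, Mul(Function('B')(9), n)) = Add(-122, Mul(Add(6, Mul(-1, 9)), Rational(31635, 32))) = Add(-122, Mul(Add(6, -9), Rational(31635, 32))) = Add(-122, Mul(-3, Rational(31635, 32))) = Add(-122, Rational(-94905, 32)) = Rational(-98809, 32)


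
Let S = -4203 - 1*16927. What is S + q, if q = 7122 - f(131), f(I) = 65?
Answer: -14073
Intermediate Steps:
S = -21130 (S = -4203 - 16927 = -21130)
q = 7057 (q = 7122 - 1*65 = 7122 - 65 = 7057)
S + q = -21130 + 7057 = -14073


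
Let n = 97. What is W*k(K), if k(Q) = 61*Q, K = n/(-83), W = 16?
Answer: -94672/83 ≈ -1140.6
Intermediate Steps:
K = -97/83 (K = 97/(-83) = 97*(-1/83) = -97/83 ≈ -1.1687)
W*k(K) = 16*(61*(-97/83)) = 16*(-5917/83) = -94672/83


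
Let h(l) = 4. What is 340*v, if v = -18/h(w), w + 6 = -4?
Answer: -1530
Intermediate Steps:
w = -10 (w = -6 - 4 = -10)
v = -9/2 (v = -18/4 = -18*¼ = -9/2 ≈ -4.5000)
340*v = 340*(-9/2) = -1530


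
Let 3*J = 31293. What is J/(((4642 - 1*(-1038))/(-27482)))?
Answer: -143332371/2840 ≈ -50469.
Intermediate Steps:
J = 10431 (J = (⅓)*31293 = 10431)
J/(((4642 - 1*(-1038))/(-27482))) = 10431/(((4642 - 1*(-1038))/(-27482))) = 10431/(((4642 + 1038)*(-1/27482))) = 10431/((5680*(-1/27482))) = 10431/(-2840/13741) = 10431*(-13741/2840) = -143332371/2840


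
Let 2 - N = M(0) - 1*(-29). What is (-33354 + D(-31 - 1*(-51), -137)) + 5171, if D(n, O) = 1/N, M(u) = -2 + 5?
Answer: -845491/30 ≈ -28183.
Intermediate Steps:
M(u) = 3
N = -30 (N = 2 - (3 - 1*(-29)) = 2 - (3 + 29) = 2 - 1*32 = 2 - 32 = -30)
D(n, O) = -1/30 (D(n, O) = 1/(-30) = -1/30)
(-33354 + D(-31 - 1*(-51), -137)) + 5171 = (-33354 - 1/30) + 5171 = -1000621/30 + 5171 = -845491/30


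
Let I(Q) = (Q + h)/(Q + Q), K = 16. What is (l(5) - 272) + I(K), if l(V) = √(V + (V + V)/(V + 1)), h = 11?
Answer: -8677/32 + 2*√15/3 ≈ -268.57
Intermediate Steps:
l(V) = √(V + 2*V/(1 + V)) (l(V) = √(V + (2*V)/(1 + V)) = √(V + 2*V/(1 + V)))
I(Q) = (11 + Q)/(2*Q) (I(Q) = (Q + 11)/(Q + Q) = (11 + Q)/((2*Q)) = (11 + Q)*(1/(2*Q)) = (11 + Q)/(2*Q))
(l(5) - 272) + I(K) = (√(5*(3 + 5)/(1 + 5)) - 272) + (½)*(11 + 16)/16 = (√(5*8/6) - 272) + (½)*(1/16)*27 = (√(5*(⅙)*8) - 272) + 27/32 = (√(20/3) - 272) + 27/32 = (2*√15/3 - 272) + 27/32 = (-272 + 2*√15/3) + 27/32 = -8677/32 + 2*√15/3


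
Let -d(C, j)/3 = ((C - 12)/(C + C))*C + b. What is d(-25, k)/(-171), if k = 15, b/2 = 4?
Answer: -7/38 ≈ -0.18421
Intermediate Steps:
b = 8 (b = 2*4 = 8)
d(C, j) = -6 - 3*C/2 (d(C, j) = -3*(((C - 12)/(C + C))*C + 8) = -3*(((-12 + C)/((2*C)))*C + 8) = -3*(((-12 + C)*(1/(2*C)))*C + 8) = -3*(((-12 + C)/(2*C))*C + 8) = -3*((-6 + C/2) + 8) = -3*(2 + C/2) = -6 - 3*C/2)
d(-25, k)/(-171) = (-6 - 3/2*(-25))/(-171) = (-6 + 75/2)*(-1/171) = (63/2)*(-1/171) = -7/38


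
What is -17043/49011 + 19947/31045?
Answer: 149507494/507182165 ≈ 0.29478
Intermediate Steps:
-17043/49011 + 19947/31045 = -17043*1/49011 + 19947*(1/31045) = -5681/16337 + 19947/31045 = 149507494/507182165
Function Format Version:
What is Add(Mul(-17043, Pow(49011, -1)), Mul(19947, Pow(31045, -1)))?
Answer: Rational(149507494, 507182165) ≈ 0.29478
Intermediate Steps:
Add(Mul(-17043, Pow(49011, -1)), Mul(19947, Pow(31045, -1))) = Add(Mul(-17043, Rational(1, 49011)), Mul(19947, Rational(1, 31045))) = Add(Rational(-5681, 16337), Rational(19947, 31045)) = Rational(149507494, 507182165)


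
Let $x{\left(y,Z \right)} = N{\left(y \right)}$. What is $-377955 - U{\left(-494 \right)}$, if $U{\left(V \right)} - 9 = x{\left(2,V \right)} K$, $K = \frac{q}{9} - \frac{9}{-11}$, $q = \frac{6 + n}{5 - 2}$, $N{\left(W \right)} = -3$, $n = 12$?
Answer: $- \frac{4157555}{11} \approx -3.7796 \cdot 10^{5}$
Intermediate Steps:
$x{\left(y,Z \right)} = -3$
$q = 6$ ($q = \frac{6 + 12}{5 - 2} = \frac{18}{3} = 18 \cdot \frac{1}{3} = 6$)
$K = \frac{49}{33}$ ($K = \frac{6}{9} - \frac{9}{-11} = 6 \cdot \frac{1}{9} - - \frac{9}{11} = \frac{2}{3} + \frac{9}{11} = \frac{49}{33} \approx 1.4848$)
$U{\left(V \right)} = \frac{50}{11}$ ($U{\left(V \right)} = 9 - \frac{49}{11} = \frac{50}{11}$)
$-377955 - U{\left(-494 \right)} = -377955 - \frac{50}{11} = - \frac{4157555}{11}$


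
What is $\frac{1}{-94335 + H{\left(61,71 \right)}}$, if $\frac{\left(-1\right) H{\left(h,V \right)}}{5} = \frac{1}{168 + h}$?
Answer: $- \frac{229}{21602720} \approx -1.0601 \cdot 10^{-5}$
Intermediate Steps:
$H{\left(h,V \right)} = - \frac{5}{168 + h}$
$\frac{1}{-94335 + H{\left(61,71 \right)}} = \frac{1}{-94335 - \frac{5}{168 + 61}} = \frac{1}{-94335 - \frac{5}{229}} = \frac{1}{- \frac{21602720}{229}} = - \frac{229}{21602720}$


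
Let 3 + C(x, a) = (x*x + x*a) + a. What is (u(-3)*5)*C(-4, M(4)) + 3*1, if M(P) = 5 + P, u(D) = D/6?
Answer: 38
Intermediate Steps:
u(D) = D/6 (u(D) = D*(1/6) = D/6)
C(x, a) = -3 + a + x**2 + a*x (C(x, a) = -3 + ((x*x + x*a) + a) = -3 + ((x**2 + a*x) + a) = -3 + (a + x**2 + a*x) = -3 + a + x**2 + a*x)
(u(-3)*5)*C(-4, M(4)) + 3*1 = (((1/6)*(-3))*5)*(-3 + (5 + 4) + (-4)**2 + (5 + 4)*(-4)) + 3*1 = (-1/2*5)*(-3 + 9 + 16 + 9*(-4)) + 3 = -5*(-3 + 9 + 16 - 36)/2 + 3 = -5/2*(-14) + 3 = 35 + 3 = 38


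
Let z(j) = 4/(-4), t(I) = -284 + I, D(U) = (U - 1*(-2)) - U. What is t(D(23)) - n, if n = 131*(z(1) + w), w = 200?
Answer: -26351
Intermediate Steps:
D(U) = 2 (D(U) = (U + 2) - U = (2 + U) - U = 2)
z(j) = -1 (z(j) = 4*(-¼) = -1)
n = 26069 (n = 131*(-1 + 200) = 131*199 = 26069)
t(D(23)) - n = (-284 + 2) - 1*26069 = -282 - 26069 = -26351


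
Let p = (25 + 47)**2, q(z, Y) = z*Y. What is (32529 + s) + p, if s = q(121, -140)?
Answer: 20773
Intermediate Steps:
q(z, Y) = Y*z
s = -16940 (s = -140*121 = -16940)
p = 5184 (p = 72**2 = 5184)
(32529 + s) + p = (32529 - 16940) + 5184 = 15589 + 5184 = 20773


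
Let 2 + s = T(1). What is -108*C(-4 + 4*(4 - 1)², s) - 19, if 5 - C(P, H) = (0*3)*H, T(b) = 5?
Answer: -559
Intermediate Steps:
s = 3 (s = -2 + 5 = 3)
C(P, H) = 5 (C(P, H) = 5 - 0*3*H = 5 - 0*H = 5 - 1*0 = 5 + 0 = 5)
-108*C(-4 + 4*(4 - 1)², s) - 19 = -108*5 - 19 = -540 - 19 = -559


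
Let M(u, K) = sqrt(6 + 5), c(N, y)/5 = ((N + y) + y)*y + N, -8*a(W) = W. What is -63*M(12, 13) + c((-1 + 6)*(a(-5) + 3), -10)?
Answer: 1475/8 - 63*sqrt(11) ≈ -24.572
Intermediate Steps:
a(W) = -W/8
c(N, y) = 5*N + 5*y*(N + 2*y) (c(N, y) = 5*(((N + y) + y)*y + N) = 5*((N + 2*y)*y + N) = 5*(y*(N + 2*y) + N) = 5*(N + y*(N + 2*y)) = 5*N + 5*y*(N + 2*y))
M(u, K) = sqrt(11)
-63*M(12, 13) + c((-1 + 6)*(a(-5) + 3), -10) = -63*sqrt(11) + (5*((-1 + 6)*(-1/8*(-5) + 3)) + 10*(-10)**2 + 5*((-1 + 6)*(-1/8*(-5) + 3))*(-10)) = -63*sqrt(11) + (5*(5*(5/8 + 3)) + 10*100 + 5*(5*(5/8 + 3))*(-10)) = -63*sqrt(11) + (5*(5*(29/8)) + 1000 + 5*(5*(29/8))*(-10)) = -63*sqrt(11) + (5*(145/8) + 1000 + 5*(145/8)*(-10)) = -63*sqrt(11) + (725/8 + 1000 - 3625/4) = -63*sqrt(11) + 1475/8 = 1475/8 - 63*sqrt(11)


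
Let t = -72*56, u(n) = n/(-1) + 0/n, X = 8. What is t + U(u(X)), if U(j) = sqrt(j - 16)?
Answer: -4032 + 2*I*sqrt(6) ≈ -4032.0 + 4.899*I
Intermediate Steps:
u(n) = -n (u(n) = n*(-1) + 0 = -n + 0 = -n)
U(j) = sqrt(-16 + j)
t = -4032
t + U(u(X)) = -4032 + sqrt(-16 - 1*8) = -4032 + sqrt(-16 - 8) = -4032 + sqrt(-24) = -4032 + 2*I*sqrt(6)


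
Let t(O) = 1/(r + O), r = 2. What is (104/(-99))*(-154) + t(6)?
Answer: 11657/72 ≈ 161.90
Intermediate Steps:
t(O) = 1/(2 + O)
(104/(-99))*(-154) + t(6) = (104/(-99))*(-154) + 1/(2 + 6) = (104*(-1/99))*(-154) + 1/8 = -104/99*(-154) + ⅛ = 1456/9 + ⅛ = 11657/72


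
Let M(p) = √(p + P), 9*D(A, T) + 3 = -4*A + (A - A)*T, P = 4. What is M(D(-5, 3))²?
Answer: 53/9 ≈ 5.8889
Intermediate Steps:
D(A, T) = -⅓ - 4*A/9 (D(A, T) = -⅓ + (-4*A + (A - A)*T)/9 = -⅓ + (-4*A + 0*T)/9 = -⅓ + (-4*A + 0)/9 = -⅓ + (-4*A)/9 = -⅓ - 4*A/9)
M(p) = √(4 + p) (M(p) = √(p + 4) = √(4 + p))
M(D(-5, 3))² = (√(4 + (-⅓ - 4/9*(-5))))² = (√(4 + (-⅓ + 20/9)))² = (√(4 + 17/9))² = (√(53/9))² = (√53/3)² = 53/9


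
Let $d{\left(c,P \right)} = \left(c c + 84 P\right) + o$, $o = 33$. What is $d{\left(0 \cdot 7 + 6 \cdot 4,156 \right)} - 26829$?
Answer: $-13116$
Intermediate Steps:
$d{\left(c,P \right)} = 33 + c^{2} + 84 P$ ($d{\left(c,P \right)} = \left(c c + 84 P\right) + 33 = \left(c^{2} + 84 P\right) + 33 = 33 + c^{2} + 84 P$)
$d{\left(0 \cdot 7 + 6 \cdot 4,156 \right)} - 26829 = \left(33 + \left(0 \cdot 7 + 6 \cdot 4\right)^{2} + 84 \cdot 156\right) - 26829 = \left(33 + \left(0 + 24\right)^{2} + 13104\right) - 26829 = \left(33 + 24^{2} + 13104\right) - 26829 = \left(33 + 576 + 13104\right) - 26829 = 13713 - 26829 = -13116$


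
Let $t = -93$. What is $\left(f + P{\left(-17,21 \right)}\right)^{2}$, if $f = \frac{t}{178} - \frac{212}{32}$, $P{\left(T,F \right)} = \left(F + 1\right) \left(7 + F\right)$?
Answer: $\frac{187924851009}{506944} \approx 3.707 \cdot 10^{5}$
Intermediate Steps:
$P{\left(T,F \right)} = \left(1 + F\right) \left(7 + F\right)$
$f = - \frac{5089}{712}$ ($f = - \frac{93}{178} - \frac{212}{32} = \left(-93\right) \frac{1}{178} - \frac{53}{8} = - \frac{93}{178} - \frac{53}{8} = - \frac{5089}{712} \approx -7.1475$)
$\left(f + P{\left(-17,21 \right)}\right)^{2} = \left(- \frac{5089}{712} + \left(7 + 21^{2} + 8 \cdot 21\right)\right)^{2} = \left(- \frac{5089}{712} + \left(7 + 441 + 168\right)\right)^{2} = \left(- \frac{5089}{712} + 616\right)^{2} = \left(\frac{433503}{712}\right)^{2} = \frac{187924851009}{506944}$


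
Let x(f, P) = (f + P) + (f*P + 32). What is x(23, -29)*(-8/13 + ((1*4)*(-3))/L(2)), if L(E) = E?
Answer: 55126/13 ≈ 4240.5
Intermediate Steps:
x(f, P) = 32 + P + f + P*f (x(f, P) = (P + f) + (P*f + 32) = (P + f) + (32 + P*f) = 32 + P + f + P*f)
x(23, -29)*(-8/13 + ((1*4)*(-3))/L(2)) = (32 - 29 + 23 - 29*23)*(-8/13 + ((1*4)*(-3))/2) = (32 - 29 + 23 - 667)*(-8*1/13 + (4*(-3))*(½)) = -641*(-8/13 - 12*½) = -641*(-8/13 - 6) = -641*(-86/13) = 55126/13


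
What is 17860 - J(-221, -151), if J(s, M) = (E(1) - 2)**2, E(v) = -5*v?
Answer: 17811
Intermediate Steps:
J(s, M) = 49 (J(s, M) = (-5*1 - 2)**2 = (-5 - 2)**2 = (-7)**2 = 49)
17860 - J(-221, -151) = 17860 - 1*49 = 17860 - 49 = 17811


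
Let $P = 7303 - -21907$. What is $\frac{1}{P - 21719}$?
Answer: $\frac{1}{7491} \approx 0.00013349$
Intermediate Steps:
$P = 29210$ ($P = 7303 + 21907 = 29210$)
$\frac{1}{P - 21719} = \frac{1}{29210 - 21719} = \frac{1}{7491}$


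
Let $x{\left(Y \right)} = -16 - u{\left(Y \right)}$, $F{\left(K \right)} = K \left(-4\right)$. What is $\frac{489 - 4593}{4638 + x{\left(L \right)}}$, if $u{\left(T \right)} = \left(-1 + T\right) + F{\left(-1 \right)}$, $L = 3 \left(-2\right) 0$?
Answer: $- \frac{4104}{4619} \approx -0.8885$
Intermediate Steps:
$F{\left(K \right)} = - 4 K$
$L = 0$ ($L = \left(-6\right) 0 = 0$)
$u{\left(T \right)} = 3 + T$ ($u{\left(T \right)} = \left(-1 + T\right) - -4 = \left(-1 + T\right) + 4 = 3 + T$)
$x{\left(Y \right)} = -19 - Y$ ($x{\left(Y \right)} = -16 - \left(3 + Y\right) = -19 - Y$)
$\frac{489 - 4593}{4638 + x{\left(L \right)}} = \frac{489 - 4593}{4638 - 19} = - \frac{4104}{4638 + \left(-19 + 0\right)} = - \frac{4104}{4638 - 19} = - \frac{4104}{4619}$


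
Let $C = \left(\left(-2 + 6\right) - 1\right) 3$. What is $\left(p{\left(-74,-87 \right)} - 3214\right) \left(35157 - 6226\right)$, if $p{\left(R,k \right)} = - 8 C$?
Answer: $-95067266$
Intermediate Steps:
$C = 9$ ($C = \left(4 - 1\right) 3 = 3 \cdot 3 = 9$)
$p{\left(R,k \right)} = -72$ ($p{\left(R,k \right)} = \left(-8\right) 9 = -72$)
$\left(p{\left(-74,-87 \right)} - 3214\right) \left(35157 - 6226\right) = \left(-72 - 3214\right) \left(35157 - 6226\right) = \left(-3286\right) 28931 = -95067266$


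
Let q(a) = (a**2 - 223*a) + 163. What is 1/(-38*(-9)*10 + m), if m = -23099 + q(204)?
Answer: -1/23392 ≈ -4.2750e-5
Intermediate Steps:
q(a) = 163 + a**2 - 223*a
m = -26812 (m = -23099 + (163 + 204**2 - 223*204) = -23099 + (163 + 41616 - 45492) = -23099 - 3713 = -26812)
1/(-38*(-9)*10 + m) = 1/(-38*(-9)*10 - 26812) = 1/(342*10 - 26812) = 1/(3420 - 26812) = 1/(-23392) = -1/23392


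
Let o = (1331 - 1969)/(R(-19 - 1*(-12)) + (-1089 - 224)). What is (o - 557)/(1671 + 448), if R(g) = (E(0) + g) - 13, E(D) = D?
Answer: -741843/2824627 ≈ -0.26263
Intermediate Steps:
R(g) = -13 + g (R(g) = (0 + g) - 13 = g - 13 = -13 + g)
o = 638/1333 (o = (1331 - 1969)/((-13 + (-19 - 1*(-12))) + (-1089 - 224)) = -638/((-13 + (-19 + 12)) - 1313) = -638/((-13 - 7) - 1313) = -638/(-20 - 1313) = -638/(-1333) = -638*(-1/1333) = 638/1333 ≈ 0.47862)
(o - 557)/(1671 + 448) = (638/1333 - 557)/(1671 + 448) = -741843/1333/2119 = -741843/1333*1/2119 = -741843/2824627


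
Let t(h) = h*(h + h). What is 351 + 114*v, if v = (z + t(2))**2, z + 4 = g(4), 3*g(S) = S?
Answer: 10781/3 ≈ 3593.7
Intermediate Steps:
g(S) = S/3
t(h) = 2*h**2 (t(h) = h*(2*h) = 2*h**2)
z = -8/3 (z = -4 + (1/3)*4 = -4 + 4/3 = -8/3 ≈ -2.6667)
v = 256/9 (v = (-8/3 + 2*2**2)**2 = (-8/3 + 2*4)**2 = (-8/3 + 8)**2 = (16/3)**2 = 256/9 ≈ 28.444)
351 + 114*v = 351 + 114*(256/9) = 351 + 9728/3 = 10781/3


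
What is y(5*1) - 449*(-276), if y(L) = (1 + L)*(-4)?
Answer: 123900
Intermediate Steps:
y(L) = -4 - 4*L
y(5*1) - 449*(-276) = (-4 - 20) - 449*(-276) = (-4 - 4*5) + 123924 = (-4 - 20) + 123924 = -24 + 123924 = 123900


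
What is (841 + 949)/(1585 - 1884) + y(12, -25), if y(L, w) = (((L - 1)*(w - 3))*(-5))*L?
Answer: 5523730/299 ≈ 18474.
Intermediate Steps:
y(L, w) = -5*L*(-1 + L)*(-3 + w) (y(L, w) = (((-1 + L)*(-3 + w))*(-5))*L = (-5*(-1 + L)*(-3 + w))*L = -5*L*(-1 + L)*(-3 + w))
(841 + 949)/(1585 - 1884) + y(12, -25) = (841 + 949)/(1585 - 1884) + 5*12*(-3 - 25 + 3*12 - 1*12*(-25)) = 1790/(-299) + 5*12*(-3 - 25 + 36 + 300) = 1790*(-1/299) + 5*12*308 = -1790/299 + 18480 = 5523730/299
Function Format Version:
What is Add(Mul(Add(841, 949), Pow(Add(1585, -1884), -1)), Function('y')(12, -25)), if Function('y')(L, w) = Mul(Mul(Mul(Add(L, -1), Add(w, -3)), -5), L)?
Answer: Rational(5523730, 299) ≈ 18474.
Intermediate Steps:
Function('y')(L, w) = Mul(-5, L, Add(-1, L), Add(-3, w)) (Function('y')(L, w) = Mul(Mul(Mul(Add(-1, L), Add(-3, w)), -5), L) = Mul(Mul(-5, Add(-1, L), Add(-3, w)), L) = Mul(-5, L, Add(-1, L), Add(-3, w)))
Add(Mul(Add(841, 949), Pow(Add(1585, -1884), -1)), Function('y')(12, -25)) = Add(Mul(Add(841, 949), Pow(Add(1585, -1884), -1)), Mul(5, 12, Add(-3, -25, Mul(3, 12), Mul(-1, 12, -25)))) = Add(Mul(1790, Pow(-299, -1)), Mul(5, 12, Add(-3, -25, 36, 300))) = Add(Mul(1790, Rational(-1, 299)), Mul(5, 12, 308)) = Add(Rational(-1790, 299), 18480) = Rational(5523730, 299)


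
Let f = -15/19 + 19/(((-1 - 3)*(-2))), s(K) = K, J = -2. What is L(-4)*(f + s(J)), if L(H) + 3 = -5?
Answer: 63/19 ≈ 3.3158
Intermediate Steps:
L(H) = -8 (L(H) = -3 - 5 = -8)
f = 241/152 (f = -15*1/19 + 19/((-4*(-2))) = -15/19 + 19/8 = 241/152 ≈ 1.5855)
L(-4)*(f + s(J)) = -8*(241/152 - 2) = -8*(-63/152) = 63/19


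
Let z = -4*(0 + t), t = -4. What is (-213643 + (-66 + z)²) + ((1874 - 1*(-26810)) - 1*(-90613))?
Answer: -91846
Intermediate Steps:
z = 16 (z = -4*(0 - 4) = -4*(-4) = 16)
(-213643 + (-66 + z)²) + ((1874 - 1*(-26810)) - 1*(-90613)) = (-213643 + (-66 + 16)²) + ((1874 - 1*(-26810)) - 1*(-90613)) = (-213643 + (-50)²) + ((1874 + 26810) + 90613) = (-213643 + 2500) + (28684 + 90613) = -211143 + 119297 = -91846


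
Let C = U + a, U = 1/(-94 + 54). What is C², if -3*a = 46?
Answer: 3396649/14400 ≈ 235.88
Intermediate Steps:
a = -46/3 (a = -⅓*46 = -46/3 ≈ -15.333)
U = -1/40 (U = 1/(-40) = -1/40 ≈ -0.025000)
C = -1843/120 (C = -1/40 - 46/3 = -1843/120 ≈ -15.358)
C² = (-1843/120)² = 3396649/14400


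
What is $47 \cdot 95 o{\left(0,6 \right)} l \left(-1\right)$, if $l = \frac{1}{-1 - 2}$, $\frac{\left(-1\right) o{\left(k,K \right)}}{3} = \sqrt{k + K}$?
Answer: $- 4465 \sqrt{6} \approx -10937.0$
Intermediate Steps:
$o{\left(k,K \right)} = - 3 \sqrt{K + k}$ ($o{\left(k,K \right)} = - 3 \sqrt{k + K} = - 3 \sqrt{K + k}$)
$l = - \frac{1}{3}$ ($l = \frac{1}{-3} = - \frac{1}{3} \approx -0.33333$)
$47 \cdot 95 o{\left(0,6 \right)} l \left(-1\right) = 47 \cdot 95 - 3 \sqrt{6 + 0} \left(- \frac{1}{3}\right) \left(-1\right) = 4465 - 3 \sqrt{6} \left(- \frac{1}{3}\right) \left(-1\right) = 4465 \sqrt{6} \left(-1\right) = 4465 \left(- \sqrt{6}\right) = - 4465 \sqrt{6}$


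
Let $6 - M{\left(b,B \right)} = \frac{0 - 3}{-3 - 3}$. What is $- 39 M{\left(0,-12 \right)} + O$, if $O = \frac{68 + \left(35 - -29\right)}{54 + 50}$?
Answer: $- \frac{2772}{13} \approx -213.23$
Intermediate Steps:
$M{\left(b,B \right)} = \frac{11}{2}$ ($M{\left(b,B \right)} = 6 - \frac{0 - 3}{-3 - 3} = 6 - - \frac{3}{-6} = 6 - \left(-3\right) \left(- \frac{1}{6}\right) = 6 - \frac{1}{2} = \frac{11}{2}$)
$O = \frac{33}{26}$ ($O = \frac{68 + \left(35 + 29\right)}{104} = \left(68 + 64\right) \frac{1}{104} = 132 \cdot \frac{1}{104} = \frac{33}{26} \approx 1.2692$)
$- 39 M{\left(0,-12 \right)} + O = \left(-39\right) \frac{11}{2} + \frac{33}{26} = - \frac{429}{2} + \frac{33}{26} = - \frac{2772}{13}$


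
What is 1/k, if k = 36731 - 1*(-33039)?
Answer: 1/69770 ≈ 1.4333e-5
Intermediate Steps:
k = 69770 (k = 36731 + 33039 = 69770)
1/k = 1/69770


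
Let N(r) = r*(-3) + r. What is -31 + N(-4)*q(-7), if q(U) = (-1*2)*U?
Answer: 81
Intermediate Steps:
q(U) = -2*U
N(r) = -2*r (N(r) = -3*r + r = -2*r)
-31 + N(-4)*q(-7) = -31 + (-2*(-4))*(-2*(-7)) = -31 + 8*14 = -31 + 112 = 81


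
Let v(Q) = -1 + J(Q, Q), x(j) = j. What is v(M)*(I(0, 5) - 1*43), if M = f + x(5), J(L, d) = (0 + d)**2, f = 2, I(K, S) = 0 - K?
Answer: -2064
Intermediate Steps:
I(K, S) = -K
J(L, d) = d**2
M = 7 (M = 2 + 5 = 7)
v(Q) = -1 + Q**2
v(M)*(I(0, 5) - 1*43) = (-1 + 7**2)*(-1*0 - 1*43) = (-1 + 49)*(0 - 43) = 48*(-43) = -2064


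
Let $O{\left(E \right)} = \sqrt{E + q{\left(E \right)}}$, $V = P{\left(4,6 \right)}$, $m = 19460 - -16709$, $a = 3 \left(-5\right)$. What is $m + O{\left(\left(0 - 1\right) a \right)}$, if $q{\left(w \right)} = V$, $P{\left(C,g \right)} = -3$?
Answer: $36169 + 2 \sqrt{3} \approx 36172.0$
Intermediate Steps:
$a = -15$
$m = 36169$ ($m = 19460 + 16709 = 36169$)
$V = -3$
$q{\left(w \right)} = -3$
$O{\left(E \right)} = \sqrt{-3 + E}$ ($O{\left(E \right)} = \sqrt{E - 3} = \sqrt{-3 + E}$)
$m + O{\left(\left(0 - 1\right) a \right)} = 36169 + \sqrt{-3 + \left(0 - 1\right) \left(-15\right)} = 36169 + \sqrt{-3 - -15} = 36169 + \sqrt{-3 + 15} = 36169 + \sqrt{12} = 36169 + 2 \sqrt{3}$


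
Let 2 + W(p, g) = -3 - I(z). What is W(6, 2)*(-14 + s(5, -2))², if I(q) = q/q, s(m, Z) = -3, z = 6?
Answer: -1734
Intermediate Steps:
I(q) = 1
W(p, g) = -6 (W(p, g) = -2 + (-3 - 1*1) = -2 + (-3 - 1) = -2 - 4 = -6)
W(6, 2)*(-14 + s(5, -2))² = -6*(-14 - 3)² = -6*(-17)² = -6*289 = -1734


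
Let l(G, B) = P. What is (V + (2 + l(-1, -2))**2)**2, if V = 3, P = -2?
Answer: 9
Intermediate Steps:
l(G, B) = -2
(V + (2 + l(-1, -2))**2)**2 = (3 + (2 - 2)**2)**2 = (3 + 0**2)**2 = (3 + 0)**2 = 3**2 = 9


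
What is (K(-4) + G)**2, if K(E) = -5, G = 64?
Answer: 3481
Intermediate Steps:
(K(-4) + G)**2 = (-5 + 64)**2 = 59**2 = 3481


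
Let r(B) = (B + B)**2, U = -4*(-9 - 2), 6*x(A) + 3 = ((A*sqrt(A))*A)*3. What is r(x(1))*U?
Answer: 0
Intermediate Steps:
x(A) = -1/2 + A**(5/2)/2 (x(A) = -1/2 + (((A*sqrt(A))*A)*3)/6 = -1/2 + ((A**(3/2)*A)*3)/6 = -1/2 + (A**(5/2)*3)/6 = -1/2 + (3*A**(5/2))/6 = -1/2 + A**(5/2)/2)
U = 44 (U = -4*(-11) = 44)
r(B) = 4*B**2 (r(B) = (2*B)**2 = 4*B**2)
r(x(1))*U = (4*(-1/2 + 1**(5/2)/2)**2)*44 = (4*(-1/2 + (1/2)*1)**2)*44 = (4*(-1/2 + 1/2)**2)*44 = (4*0**2)*44 = (4*0)*44 = 0*44 = 0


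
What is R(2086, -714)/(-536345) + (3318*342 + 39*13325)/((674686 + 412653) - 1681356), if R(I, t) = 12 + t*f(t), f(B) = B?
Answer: -1190180413431/318598047865 ≈ -3.7357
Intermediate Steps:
R(I, t) = 12 + t² (R(I, t) = 12 + t*t = 12 + t²)
R(2086, -714)/(-536345) + (3318*342 + 39*13325)/((674686 + 412653) - 1681356) = (12 + (-714)²)/(-536345) + (3318*342 + 39*13325)/((674686 + 412653) - 1681356) = (12 + 509796)*(-1/536345) + (1134756 + 519675)/(1087339 - 1681356) = 509808*(-1/536345) + 1654431/(-594017) = -509808/536345 + 1654431*(-1/594017) = -509808/536345 - 1654431/594017 = -1190180413431/318598047865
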